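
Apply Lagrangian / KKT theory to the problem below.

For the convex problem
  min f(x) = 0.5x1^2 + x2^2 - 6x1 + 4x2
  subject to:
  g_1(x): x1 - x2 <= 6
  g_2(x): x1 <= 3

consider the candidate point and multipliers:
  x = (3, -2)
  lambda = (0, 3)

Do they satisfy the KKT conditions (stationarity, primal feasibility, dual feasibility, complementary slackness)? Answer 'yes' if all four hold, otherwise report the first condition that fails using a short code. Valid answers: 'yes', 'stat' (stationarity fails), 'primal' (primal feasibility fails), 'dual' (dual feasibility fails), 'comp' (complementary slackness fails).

Gradient of f: grad f(x) = Q x + c = (-3, 0)
Constraint values g_i(x) = a_i^T x - b_i:
  g_1((3, -2)) = -1
  g_2((3, -2)) = 0
Stationarity residual: grad f(x) + sum_i lambda_i a_i = (0, 0)
  -> stationarity OK
Primal feasibility (all g_i <= 0): OK
Dual feasibility (all lambda_i >= 0): OK
Complementary slackness (lambda_i * g_i(x) = 0 for all i): OK

Verdict: yes, KKT holds.

yes


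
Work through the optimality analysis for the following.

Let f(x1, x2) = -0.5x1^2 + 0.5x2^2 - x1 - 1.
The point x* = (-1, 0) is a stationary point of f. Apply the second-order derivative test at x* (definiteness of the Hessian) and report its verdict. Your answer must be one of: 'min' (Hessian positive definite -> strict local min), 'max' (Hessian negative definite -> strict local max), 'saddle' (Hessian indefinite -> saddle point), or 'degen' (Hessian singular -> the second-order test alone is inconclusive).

Compute the Hessian H = grad^2 f:
  H = [[-1, 0], [0, 1]]
Verify stationarity: grad f(x*) = H x* + g = (0, 0).
Eigenvalues of H: -1, 1.
Eigenvalues have mixed signs, so H is indefinite -> x* is a saddle point.

saddle


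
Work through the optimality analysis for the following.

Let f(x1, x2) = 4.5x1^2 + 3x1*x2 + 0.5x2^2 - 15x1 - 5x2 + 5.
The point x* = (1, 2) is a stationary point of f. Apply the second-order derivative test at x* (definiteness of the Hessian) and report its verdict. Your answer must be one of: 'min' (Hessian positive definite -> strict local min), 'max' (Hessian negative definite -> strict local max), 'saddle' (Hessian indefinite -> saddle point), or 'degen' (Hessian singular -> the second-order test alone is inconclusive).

Compute the Hessian H = grad^2 f:
  H = [[9, 3], [3, 1]]
Verify stationarity: grad f(x*) = H x* + g = (0, 0).
Eigenvalues of H: 0, 10.
H has a zero eigenvalue (singular; positive semidefinite but not definite), so H is neither positive definite, negative definite, nor indefinite. The second-order test alone is inconclusive -> degen.
(Indeed, f is constant along the null direction of H through x*, so x* is not a strict local extremum.)

degen


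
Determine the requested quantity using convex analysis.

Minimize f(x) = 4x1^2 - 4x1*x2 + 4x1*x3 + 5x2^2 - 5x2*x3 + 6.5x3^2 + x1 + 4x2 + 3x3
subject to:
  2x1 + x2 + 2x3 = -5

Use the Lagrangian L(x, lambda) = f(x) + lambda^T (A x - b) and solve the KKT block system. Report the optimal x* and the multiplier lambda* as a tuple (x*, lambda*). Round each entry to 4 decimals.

Form the Lagrangian:
  L(x, lambda) = (1/2) x^T Q x + c^T x + lambda^T (A x - b)
Stationarity (grad_x L = 0): Q x + c + A^T lambda = 0.
Primal feasibility: A x = b.

This gives the KKT block system:
  [ Q   A^T ] [ x     ]   [-c ]
  [ A    0  ] [ lambda ] = [ b ]

Solving the linear system:
  x*      = (-0.9771, -1.4179, -0.814)
  lambda* = (2.2005)
  f(x*)   = 0.9559

x* = (-0.9771, -1.4179, -0.814), lambda* = (2.2005)


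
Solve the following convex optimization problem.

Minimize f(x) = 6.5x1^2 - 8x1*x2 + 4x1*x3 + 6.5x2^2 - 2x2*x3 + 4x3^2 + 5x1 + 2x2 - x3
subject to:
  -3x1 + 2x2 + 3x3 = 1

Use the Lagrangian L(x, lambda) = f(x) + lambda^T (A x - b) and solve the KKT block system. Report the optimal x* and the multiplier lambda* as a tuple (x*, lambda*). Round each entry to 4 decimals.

Form the Lagrangian:
  L(x, lambda) = (1/2) x^T Q x + c^T x + lambda^T (A x - b)
Stationarity (grad_x L = 0): Q x + c + A^T lambda = 0.
Primal feasibility: A x = b.

This gives the KKT block system:
  [ Q   A^T ] [ x     ]   [-c ]
  [ A    0  ] [ lambda ] = [ b ]

Solving the linear system:
  x*      = (-0.6759, -0.6445, 0.0871)
  lambda* = (0.5726)
  f(x*)   = -2.664

x* = (-0.6759, -0.6445, 0.0871), lambda* = (0.5726)


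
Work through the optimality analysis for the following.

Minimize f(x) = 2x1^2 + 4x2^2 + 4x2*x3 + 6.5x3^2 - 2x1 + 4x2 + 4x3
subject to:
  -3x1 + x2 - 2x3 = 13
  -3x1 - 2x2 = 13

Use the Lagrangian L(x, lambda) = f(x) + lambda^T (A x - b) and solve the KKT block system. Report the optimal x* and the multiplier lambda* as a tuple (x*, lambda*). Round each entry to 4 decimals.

Form the Lagrangian:
  L(x, lambda) = (1/2) x^T Q x + c^T x + lambda^T (A x - b)
Stationarity (grad_x L = 0): Q x + c + A^T lambda = 0.
Primal feasibility: A x = b.

This gives the KKT block system:
  [ Q   A^T ] [ x     ]   [-c ]
  [ A    0  ] [ lambda ] = [ b ]

Solving the linear system:
  x*      = (-4.0343, -0.4486, -0.6728)
  lambda* = (-3.2705, -2.7752)
  f(x*)   = 41.0887

x* = (-4.0343, -0.4486, -0.6728), lambda* = (-3.2705, -2.7752)


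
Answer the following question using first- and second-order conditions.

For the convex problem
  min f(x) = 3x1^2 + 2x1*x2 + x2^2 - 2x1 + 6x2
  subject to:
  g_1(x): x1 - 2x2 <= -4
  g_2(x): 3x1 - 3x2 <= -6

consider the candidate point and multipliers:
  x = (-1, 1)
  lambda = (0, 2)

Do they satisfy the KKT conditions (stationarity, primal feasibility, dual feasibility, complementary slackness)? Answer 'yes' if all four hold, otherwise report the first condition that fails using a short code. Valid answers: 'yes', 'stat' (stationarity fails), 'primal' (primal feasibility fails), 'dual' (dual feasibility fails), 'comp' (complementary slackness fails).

Gradient of f: grad f(x) = Q x + c = (-6, 6)
Constraint values g_i(x) = a_i^T x - b_i:
  g_1((-1, 1)) = 1
  g_2((-1, 1)) = 0
Stationarity residual: grad f(x) + sum_i lambda_i a_i = (0, 0)
  -> stationarity OK
Primal feasibility (all g_i <= 0): FAILS
Dual feasibility (all lambda_i >= 0): OK
Complementary slackness (lambda_i * g_i(x) = 0 for all i): OK

Verdict: the first failing condition is primal_feasibility -> primal.

primal


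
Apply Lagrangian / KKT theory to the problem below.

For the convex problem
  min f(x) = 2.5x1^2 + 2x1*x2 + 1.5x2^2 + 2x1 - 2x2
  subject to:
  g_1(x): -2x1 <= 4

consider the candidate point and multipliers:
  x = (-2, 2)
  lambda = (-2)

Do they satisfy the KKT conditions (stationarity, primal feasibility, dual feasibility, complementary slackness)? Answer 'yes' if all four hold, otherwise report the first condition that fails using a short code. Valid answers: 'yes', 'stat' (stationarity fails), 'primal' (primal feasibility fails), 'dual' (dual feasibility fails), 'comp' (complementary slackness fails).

Gradient of f: grad f(x) = Q x + c = (-4, 0)
Constraint values g_i(x) = a_i^T x - b_i:
  g_1((-2, 2)) = 0
Stationarity residual: grad f(x) + sum_i lambda_i a_i = (0, 0)
  -> stationarity OK
Primal feasibility (all g_i <= 0): OK
Dual feasibility (all lambda_i >= 0): FAILS
Complementary slackness (lambda_i * g_i(x) = 0 for all i): OK

Verdict: the first failing condition is dual_feasibility -> dual.

dual


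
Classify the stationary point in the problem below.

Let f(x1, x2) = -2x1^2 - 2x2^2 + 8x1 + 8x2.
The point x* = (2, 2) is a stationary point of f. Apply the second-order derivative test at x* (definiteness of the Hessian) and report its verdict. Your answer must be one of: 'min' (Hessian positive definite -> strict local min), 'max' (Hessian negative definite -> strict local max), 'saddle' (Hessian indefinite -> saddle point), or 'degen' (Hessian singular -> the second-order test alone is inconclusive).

Compute the Hessian H = grad^2 f:
  H = [[-4, 0], [0, -4]]
Verify stationarity: grad f(x*) = H x* + g = (0, 0).
Eigenvalues of H: -4, -4.
Both eigenvalues < 0, so H is negative definite -> x* is a strict local max.

max


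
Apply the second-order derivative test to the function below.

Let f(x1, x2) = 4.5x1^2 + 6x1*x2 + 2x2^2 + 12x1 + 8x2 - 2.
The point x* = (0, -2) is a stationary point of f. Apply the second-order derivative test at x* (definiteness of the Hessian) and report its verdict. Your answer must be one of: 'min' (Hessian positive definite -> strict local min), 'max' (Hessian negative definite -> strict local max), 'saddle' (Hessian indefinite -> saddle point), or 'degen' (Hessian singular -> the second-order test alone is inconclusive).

Compute the Hessian H = grad^2 f:
  H = [[9, 6], [6, 4]]
Verify stationarity: grad f(x*) = H x* + g = (0, 0).
Eigenvalues of H: 0, 13.
H has a zero eigenvalue (singular; positive semidefinite but not definite), so H is neither positive definite, negative definite, nor indefinite. The second-order test alone is inconclusive -> degen.
(Indeed, f is constant along the null direction of H through x*, so x* is not a strict local extremum.)

degen


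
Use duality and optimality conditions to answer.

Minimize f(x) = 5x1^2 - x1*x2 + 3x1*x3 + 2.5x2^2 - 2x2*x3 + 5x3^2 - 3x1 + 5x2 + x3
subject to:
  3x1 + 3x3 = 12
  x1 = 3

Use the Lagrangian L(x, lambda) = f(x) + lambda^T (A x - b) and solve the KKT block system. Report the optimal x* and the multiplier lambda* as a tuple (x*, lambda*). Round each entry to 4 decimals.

Form the Lagrangian:
  L(x, lambda) = (1/2) x^T Q x + c^T x + lambda^T (A x - b)
Stationarity (grad_x L = 0): Q x + c + A^T lambda = 0.
Primal feasibility: A x = b.

This gives the KKT block system:
  [ Q   A^T ] [ x     ]   [-c ]
  [ A    0  ] [ lambda ] = [ b ]

Solving the linear system:
  x*      = (3, 0, 1)
  lambda* = (-6.6667, -10)
  f(x*)   = 51

x* = (3, 0, 1), lambda* = (-6.6667, -10)


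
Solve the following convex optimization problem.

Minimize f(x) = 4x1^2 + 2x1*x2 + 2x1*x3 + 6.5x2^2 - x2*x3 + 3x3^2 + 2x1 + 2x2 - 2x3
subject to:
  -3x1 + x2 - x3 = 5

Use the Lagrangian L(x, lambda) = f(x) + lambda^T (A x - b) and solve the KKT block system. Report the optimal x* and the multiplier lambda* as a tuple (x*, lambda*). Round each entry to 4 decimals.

Form the Lagrangian:
  L(x, lambda) = (1/2) x^T Q x + c^T x + lambda^T (A x - b)
Stationarity (grad_x L = 0): Q x + c + A^T lambda = 0.
Primal feasibility: A x = b.

This gives the KKT block system:
  [ Q   A^T ] [ x     ]   [-c ]
  [ A    0  ] [ lambda ] = [ b ]

Solving the linear system:
  x*      = (-1.6749, 0.3868, 0.4115)
  lambda* = (-3.2675)
  f(x*)   = 6.4691

x* = (-1.6749, 0.3868, 0.4115), lambda* = (-3.2675)


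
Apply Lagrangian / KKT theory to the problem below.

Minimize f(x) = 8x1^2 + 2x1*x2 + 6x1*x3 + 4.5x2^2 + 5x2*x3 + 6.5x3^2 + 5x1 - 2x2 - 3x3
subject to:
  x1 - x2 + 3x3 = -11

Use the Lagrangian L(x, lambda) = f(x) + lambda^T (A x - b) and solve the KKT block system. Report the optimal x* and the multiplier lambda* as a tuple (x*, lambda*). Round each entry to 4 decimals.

Form the Lagrangian:
  L(x, lambda) = (1/2) x^T Q x + c^T x + lambda^T (A x - b)
Stationarity (grad_x L = 0): Q x + c + A^T lambda = 0.
Primal feasibility: A x = b.

This gives the KKT block system:
  [ Q   A^T ] [ x     ]   [-c ]
  [ A    0  ] [ lambda ] = [ b ]

Solving the linear system:
  x*      = (-0.1711, 2.7127, -2.7054)
  lambda* = (8.5446)
  f(x*)   = 47.913

x* = (-0.1711, 2.7127, -2.7054), lambda* = (8.5446)


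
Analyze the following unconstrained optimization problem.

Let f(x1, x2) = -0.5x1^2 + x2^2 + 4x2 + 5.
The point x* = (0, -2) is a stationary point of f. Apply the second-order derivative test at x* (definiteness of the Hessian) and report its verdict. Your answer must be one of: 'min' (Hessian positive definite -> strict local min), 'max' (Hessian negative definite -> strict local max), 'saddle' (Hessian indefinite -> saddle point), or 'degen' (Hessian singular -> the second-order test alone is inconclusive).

Compute the Hessian H = grad^2 f:
  H = [[-1, 0], [0, 2]]
Verify stationarity: grad f(x*) = H x* + g = (0, 0).
Eigenvalues of H: -1, 2.
Eigenvalues have mixed signs, so H is indefinite -> x* is a saddle point.

saddle


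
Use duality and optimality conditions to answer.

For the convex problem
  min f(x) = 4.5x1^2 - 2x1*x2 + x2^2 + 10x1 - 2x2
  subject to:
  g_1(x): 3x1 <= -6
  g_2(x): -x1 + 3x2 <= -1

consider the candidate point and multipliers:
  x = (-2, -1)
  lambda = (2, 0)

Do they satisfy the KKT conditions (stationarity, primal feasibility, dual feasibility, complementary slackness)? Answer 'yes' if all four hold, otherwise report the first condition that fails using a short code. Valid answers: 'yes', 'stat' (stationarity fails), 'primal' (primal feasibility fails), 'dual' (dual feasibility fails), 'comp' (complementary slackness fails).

Gradient of f: grad f(x) = Q x + c = (-6, 0)
Constraint values g_i(x) = a_i^T x - b_i:
  g_1((-2, -1)) = 0
  g_2((-2, -1)) = 0
Stationarity residual: grad f(x) + sum_i lambda_i a_i = (0, 0)
  -> stationarity OK
Primal feasibility (all g_i <= 0): OK
Dual feasibility (all lambda_i >= 0): OK
Complementary slackness (lambda_i * g_i(x) = 0 for all i): OK

Verdict: yes, KKT holds.

yes


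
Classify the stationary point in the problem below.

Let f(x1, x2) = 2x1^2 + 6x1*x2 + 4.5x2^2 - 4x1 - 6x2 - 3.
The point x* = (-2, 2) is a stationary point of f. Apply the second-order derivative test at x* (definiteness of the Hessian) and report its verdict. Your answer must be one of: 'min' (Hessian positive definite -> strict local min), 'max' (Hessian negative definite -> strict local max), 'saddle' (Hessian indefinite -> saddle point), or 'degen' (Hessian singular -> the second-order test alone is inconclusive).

Compute the Hessian H = grad^2 f:
  H = [[4, 6], [6, 9]]
Verify stationarity: grad f(x*) = H x* + g = (0, 0).
Eigenvalues of H: 0, 13.
H has a zero eigenvalue (singular; positive semidefinite but not definite), so H is neither positive definite, negative definite, nor indefinite. The second-order test alone is inconclusive -> degen.
(Indeed, f is constant along the null direction of H through x*, so x* is not a strict local extremum.)

degen


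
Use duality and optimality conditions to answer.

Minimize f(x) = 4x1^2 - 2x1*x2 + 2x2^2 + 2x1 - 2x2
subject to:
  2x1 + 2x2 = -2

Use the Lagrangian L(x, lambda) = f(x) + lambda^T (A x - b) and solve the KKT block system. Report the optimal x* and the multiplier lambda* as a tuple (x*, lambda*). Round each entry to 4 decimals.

Form the Lagrangian:
  L(x, lambda) = (1/2) x^T Q x + c^T x + lambda^T (A x - b)
Stationarity (grad_x L = 0): Q x + c + A^T lambda = 0.
Primal feasibility: A x = b.

This gives the KKT block system:
  [ Q   A^T ] [ x     ]   [-c ]
  [ A    0  ] [ lambda ] = [ b ]

Solving the linear system:
  x*      = (-0.625, -0.375)
  lambda* = (1.125)
  f(x*)   = 0.875

x* = (-0.625, -0.375), lambda* = (1.125)


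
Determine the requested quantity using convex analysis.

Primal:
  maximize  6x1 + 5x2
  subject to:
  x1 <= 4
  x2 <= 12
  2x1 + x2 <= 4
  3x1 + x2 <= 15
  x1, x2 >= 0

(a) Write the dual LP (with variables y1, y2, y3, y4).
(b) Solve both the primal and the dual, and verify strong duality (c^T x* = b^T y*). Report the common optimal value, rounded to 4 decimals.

The standard primal-dual pair for 'max c^T x s.t. A x <= b, x >= 0' is:
  Dual:  min b^T y  s.t.  A^T y >= c,  y >= 0.

So the dual LP is:
  minimize  4y1 + 12y2 + 4y3 + 15y4
  subject to:
    y1 + 2y3 + 3y4 >= 6
    y2 + y3 + y4 >= 5
    y1, y2, y3, y4 >= 0

Solving the primal: x* = (0, 4).
  primal value c^T x* = 20.
Solving the dual: y* = (0, 0, 5, 0).
  dual value b^T y* = 20.
Strong duality: c^T x* = b^T y*. Confirmed.

20


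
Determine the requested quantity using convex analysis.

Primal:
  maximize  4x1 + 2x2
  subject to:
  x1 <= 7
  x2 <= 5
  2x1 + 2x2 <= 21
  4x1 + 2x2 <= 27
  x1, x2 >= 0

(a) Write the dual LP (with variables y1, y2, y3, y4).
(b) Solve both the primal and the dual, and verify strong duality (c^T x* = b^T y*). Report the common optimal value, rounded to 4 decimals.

The standard primal-dual pair for 'max c^T x s.t. A x <= b, x >= 0' is:
  Dual:  min b^T y  s.t.  A^T y >= c,  y >= 0.

So the dual LP is:
  minimize  7y1 + 5y2 + 21y3 + 27y4
  subject to:
    y1 + 2y3 + 4y4 >= 4
    y2 + 2y3 + 2y4 >= 2
    y1, y2, y3, y4 >= 0

Solving the primal: x* = (4.25, 5).
  primal value c^T x* = 27.
Solving the dual: y* = (0, 0, 0, 1).
  dual value b^T y* = 27.
Strong duality: c^T x* = b^T y*. Confirmed.

27


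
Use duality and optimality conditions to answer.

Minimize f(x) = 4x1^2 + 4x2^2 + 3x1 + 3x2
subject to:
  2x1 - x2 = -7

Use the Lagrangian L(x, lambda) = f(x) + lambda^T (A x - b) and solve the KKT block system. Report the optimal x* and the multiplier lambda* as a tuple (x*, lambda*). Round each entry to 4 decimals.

Form the Lagrangian:
  L(x, lambda) = (1/2) x^T Q x + c^T x + lambda^T (A x - b)
Stationarity (grad_x L = 0): Q x + c + A^T lambda = 0.
Primal feasibility: A x = b.

This gives the KKT block system:
  [ Q   A^T ] [ x     ]   [-c ]
  [ A    0  ] [ lambda ] = [ b ]

Solving the linear system:
  x*      = (-3.025, 0.95)
  lambda* = (10.6)
  f(x*)   = 33.9875

x* = (-3.025, 0.95), lambda* = (10.6)


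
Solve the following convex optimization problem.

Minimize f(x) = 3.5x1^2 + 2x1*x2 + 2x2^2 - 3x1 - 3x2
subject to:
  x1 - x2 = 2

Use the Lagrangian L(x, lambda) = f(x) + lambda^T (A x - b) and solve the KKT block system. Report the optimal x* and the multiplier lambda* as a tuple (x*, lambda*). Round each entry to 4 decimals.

Form the Lagrangian:
  L(x, lambda) = (1/2) x^T Q x + c^T x + lambda^T (A x - b)
Stationarity (grad_x L = 0): Q x + c + A^T lambda = 0.
Primal feasibility: A x = b.

This gives the KKT block system:
  [ Q   A^T ] [ x     ]   [-c ]
  [ A    0  ] [ lambda ] = [ b ]

Solving the linear system:
  x*      = (1.2, -0.8)
  lambda* = (-3.8)
  f(x*)   = 3.2

x* = (1.2, -0.8), lambda* = (-3.8)


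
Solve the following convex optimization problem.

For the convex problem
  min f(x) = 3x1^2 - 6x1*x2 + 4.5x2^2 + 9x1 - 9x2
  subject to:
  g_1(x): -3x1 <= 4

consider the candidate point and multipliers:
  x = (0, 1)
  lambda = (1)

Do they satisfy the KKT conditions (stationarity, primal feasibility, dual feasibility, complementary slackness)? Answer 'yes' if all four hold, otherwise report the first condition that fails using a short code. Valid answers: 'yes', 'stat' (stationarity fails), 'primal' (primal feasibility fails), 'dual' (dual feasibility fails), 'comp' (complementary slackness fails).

Gradient of f: grad f(x) = Q x + c = (3, 0)
Constraint values g_i(x) = a_i^T x - b_i:
  g_1((0, 1)) = -4
Stationarity residual: grad f(x) + sum_i lambda_i a_i = (0, 0)
  -> stationarity OK
Primal feasibility (all g_i <= 0): OK
Dual feasibility (all lambda_i >= 0): OK
Complementary slackness (lambda_i * g_i(x) = 0 for all i): FAILS

Verdict: the first failing condition is complementary_slackness -> comp.

comp


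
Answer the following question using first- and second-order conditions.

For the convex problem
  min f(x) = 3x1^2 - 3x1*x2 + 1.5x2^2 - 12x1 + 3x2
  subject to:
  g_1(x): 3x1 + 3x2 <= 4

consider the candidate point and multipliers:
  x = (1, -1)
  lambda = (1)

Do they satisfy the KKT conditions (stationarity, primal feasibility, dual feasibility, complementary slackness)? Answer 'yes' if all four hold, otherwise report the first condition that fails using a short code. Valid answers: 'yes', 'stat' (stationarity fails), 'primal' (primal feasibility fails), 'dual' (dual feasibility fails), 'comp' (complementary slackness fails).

Gradient of f: grad f(x) = Q x + c = (-3, -3)
Constraint values g_i(x) = a_i^T x - b_i:
  g_1((1, -1)) = -4
Stationarity residual: grad f(x) + sum_i lambda_i a_i = (0, 0)
  -> stationarity OK
Primal feasibility (all g_i <= 0): OK
Dual feasibility (all lambda_i >= 0): OK
Complementary slackness (lambda_i * g_i(x) = 0 for all i): FAILS

Verdict: the first failing condition is complementary_slackness -> comp.

comp


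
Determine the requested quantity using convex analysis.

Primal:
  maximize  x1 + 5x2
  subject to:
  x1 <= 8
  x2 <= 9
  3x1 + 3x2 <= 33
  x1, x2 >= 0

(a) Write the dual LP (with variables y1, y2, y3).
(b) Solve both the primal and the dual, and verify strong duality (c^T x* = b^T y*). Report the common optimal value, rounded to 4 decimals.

The standard primal-dual pair for 'max c^T x s.t. A x <= b, x >= 0' is:
  Dual:  min b^T y  s.t.  A^T y >= c,  y >= 0.

So the dual LP is:
  minimize  8y1 + 9y2 + 33y3
  subject to:
    y1 + 3y3 >= 1
    y2 + 3y3 >= 5
    y1, y2, y3 >= 0

Solving the primal: x* = (2, 9).
  primal value c^T x* = 47.
Solving the dual: y* = (0, 4, 0.3333).
  dual value b^T y* = 47.
Strong duality: c^T x* = b^T y*. Confirmed.

47


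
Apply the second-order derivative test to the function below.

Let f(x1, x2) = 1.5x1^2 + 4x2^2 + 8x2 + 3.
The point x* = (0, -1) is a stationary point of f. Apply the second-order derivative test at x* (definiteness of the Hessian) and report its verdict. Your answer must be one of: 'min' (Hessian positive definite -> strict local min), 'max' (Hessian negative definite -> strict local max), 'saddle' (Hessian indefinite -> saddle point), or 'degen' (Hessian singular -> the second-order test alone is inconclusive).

Compute the Hessian H = grad^2 f:
  H = [[3, 0], [0, 8]]
Verify stationarity: grad f(x*) = H x* + g = (0, 0).
Eigenvalues of H: 3, 8.
Both eigenvalues > 0, so H is positive definite -> x* is a strict local min.

min


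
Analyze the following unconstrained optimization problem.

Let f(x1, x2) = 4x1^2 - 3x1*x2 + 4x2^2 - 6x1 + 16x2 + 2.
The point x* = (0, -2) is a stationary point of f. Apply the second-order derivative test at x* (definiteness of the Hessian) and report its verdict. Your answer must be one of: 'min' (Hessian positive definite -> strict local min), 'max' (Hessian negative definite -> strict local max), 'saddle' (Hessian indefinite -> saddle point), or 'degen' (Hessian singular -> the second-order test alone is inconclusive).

Compute the Hessian H = grad^2 f:
  H = [[8, -3], [-3, 8]]
Verify stationarity: grad f(x*) = H x* + g = (0, 0).
Eigenvalues of H: 5, 11.
Both eigenvalues > 0, so H is positive definite -> x* is a strict local min.

min


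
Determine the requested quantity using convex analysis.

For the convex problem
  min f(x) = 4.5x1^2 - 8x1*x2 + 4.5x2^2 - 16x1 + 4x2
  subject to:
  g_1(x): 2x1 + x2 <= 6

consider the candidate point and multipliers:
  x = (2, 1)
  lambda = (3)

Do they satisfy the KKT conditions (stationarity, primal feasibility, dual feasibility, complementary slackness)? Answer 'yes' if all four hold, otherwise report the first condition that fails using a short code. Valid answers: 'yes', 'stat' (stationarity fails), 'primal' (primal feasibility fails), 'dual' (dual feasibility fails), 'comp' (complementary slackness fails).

Gradient of f: grad f(x) = Q x + c = (-6, -3)
Constraint values g_i(x) = a_i^T x - b_i:
  g_1((2, 1)) = -1
Stationarity residual: grad f(x) + sum_i lambda_i a_i = (0, 0)
  -> stationarity OK
Primal feasibility (all g_i <= 0): OK
Dual feasibility (all lambda_i >= 0): OK
Complementary slackness (lambda_i * g_i(x) = 0 for all i): FAILS

Verdict: the first failing condition is complementary_slackness -> comp.

comp


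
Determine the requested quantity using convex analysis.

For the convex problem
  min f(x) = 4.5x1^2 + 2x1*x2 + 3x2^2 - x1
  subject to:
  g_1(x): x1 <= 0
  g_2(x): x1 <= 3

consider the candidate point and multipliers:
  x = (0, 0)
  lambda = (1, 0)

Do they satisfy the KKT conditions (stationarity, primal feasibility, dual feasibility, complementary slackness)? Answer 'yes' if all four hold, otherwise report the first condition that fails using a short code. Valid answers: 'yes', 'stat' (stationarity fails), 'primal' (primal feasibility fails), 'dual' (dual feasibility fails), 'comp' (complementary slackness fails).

Gradient of f: grad f(x) = Q x + c = (-1, 0)
Constraint values g_i(x) = a_i^T x - b_i:
  g_1((0, 0)) = 0
  g_2((0, 0)) = -3
Stationarity residual: grad f(x) + sum_i lambda_i a_i = (0, 0)
  -> stationarity OK
Primal feasibility (all g_i <= 0): OK
Dual feasibility (all lambda_i >= 0): OK
Complementary slackness (lambda_i * g_i(x) = 0 for all i): OK

Verdict: yes, KKT holds.

yes


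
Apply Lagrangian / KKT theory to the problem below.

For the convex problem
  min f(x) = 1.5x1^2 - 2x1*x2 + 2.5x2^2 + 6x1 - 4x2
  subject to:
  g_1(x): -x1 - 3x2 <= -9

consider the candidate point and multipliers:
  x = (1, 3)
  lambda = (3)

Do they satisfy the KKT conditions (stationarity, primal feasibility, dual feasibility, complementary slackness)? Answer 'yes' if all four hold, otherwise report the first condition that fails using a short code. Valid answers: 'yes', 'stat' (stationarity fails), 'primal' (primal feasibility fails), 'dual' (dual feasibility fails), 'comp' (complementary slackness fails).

Gradient of f: grad f(x) = Q x + c = (3, 9)
Constraint values g_i(x) = a_i^T x - b_i:
  g_1((1, 3)) = -1
Stationarity residual: grad f(x) + sum_i lambda_i a_i = (0, 0)
  -> stationarity OK
Primal feasibility (all g_i <= 0): OK
Dual feasibility (all lambda_i >= 0): OK
Complementary slackness (lambda_i * g_i(x) = 0 for all i): FAILS

Verdict: the first failing condition is complementary_slackness -> comp.

comp


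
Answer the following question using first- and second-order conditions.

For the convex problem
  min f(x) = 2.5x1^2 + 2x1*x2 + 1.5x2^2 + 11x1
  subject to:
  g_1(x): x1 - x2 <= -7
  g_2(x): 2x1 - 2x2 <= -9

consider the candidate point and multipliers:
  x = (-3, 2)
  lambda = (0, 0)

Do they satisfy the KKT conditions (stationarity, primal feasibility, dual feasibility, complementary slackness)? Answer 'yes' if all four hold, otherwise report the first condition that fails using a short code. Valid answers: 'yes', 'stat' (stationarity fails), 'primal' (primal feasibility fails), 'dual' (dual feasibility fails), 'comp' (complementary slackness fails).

Gradient of f: grad f(x) = Q x + c = (0, 0)
Constraint values g_i(x) = a_i^T x - b_i:
  g_1((-3, 2)) = 2
  g_2((-3, 2)) = -1
Stationarity residual: grad f(x) + sum_i lambda_i a_i = (0, 0)
  -> stationarity OK
Primal feasibility (all g_i <= 0): FAILS
Dual feasibility (all lambda_i >= 0): OK
Complementary slackness (lambda_i * g_i(x) = 0 for all i): OK

Verdict: the first failing condition is primal_feasibility -> primal.

primal


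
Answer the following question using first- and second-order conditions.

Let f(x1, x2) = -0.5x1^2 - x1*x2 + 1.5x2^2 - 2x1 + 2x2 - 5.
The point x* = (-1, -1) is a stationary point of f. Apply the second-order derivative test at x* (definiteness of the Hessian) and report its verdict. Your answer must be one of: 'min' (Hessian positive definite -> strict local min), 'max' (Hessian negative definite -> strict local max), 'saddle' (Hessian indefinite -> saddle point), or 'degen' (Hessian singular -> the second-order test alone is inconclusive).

Compute the Hessian H = grad^2 f:
  H = [[-1, -1], [-1, 3]]
Verify stationarity: grad f(x*) = H x* + g = (0, 0).
Eigenvalues of H: -1.2361, 3.2361.
Eigenvalues have mixed signs, so H is indefinite -> x* is a saddle point.

saddle


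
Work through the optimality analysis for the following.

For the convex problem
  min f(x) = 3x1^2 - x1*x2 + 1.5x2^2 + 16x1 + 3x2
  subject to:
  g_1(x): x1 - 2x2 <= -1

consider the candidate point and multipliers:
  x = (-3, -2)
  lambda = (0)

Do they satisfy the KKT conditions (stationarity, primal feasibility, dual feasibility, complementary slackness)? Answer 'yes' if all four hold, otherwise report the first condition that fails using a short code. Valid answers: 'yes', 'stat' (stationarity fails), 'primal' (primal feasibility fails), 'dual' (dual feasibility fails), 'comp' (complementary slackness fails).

Gradient of f: grad f(x) = Q x + c = (0, 0)
Constraint values g_i(x) = a_i^T x - b_i:
  g_1((-3, -2)) = 2
Stationarity residual: grad f(x) + sum_i lambda_i a_i = (0, 0)
  -> stationarity OK
Primal feasibility (all g_i <= 0): FAILS
Dual feasibility (all lambda_i >= 0): OK
Complementary slackness (lambda_i * g_i(x) = 0 for all i): OK

Verdict: the first failing condition is primal_feasibility -> primal.

primal


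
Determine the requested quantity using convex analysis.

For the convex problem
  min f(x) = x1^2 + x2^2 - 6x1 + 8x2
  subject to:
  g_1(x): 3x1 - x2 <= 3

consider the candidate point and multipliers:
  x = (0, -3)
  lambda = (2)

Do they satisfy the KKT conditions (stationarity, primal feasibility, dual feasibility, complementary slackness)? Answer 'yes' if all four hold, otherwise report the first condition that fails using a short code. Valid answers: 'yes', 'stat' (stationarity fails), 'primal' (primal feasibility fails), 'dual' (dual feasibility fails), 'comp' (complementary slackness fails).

Gradient of f: grad f(x) = Q x + c = (-6, 2)
Constraint values g_i(x) = a_i^T x - b_i:
  g_1((0, -3)) = 0
Stationarity residual: grad f(x) + sum_i lambda_i a_i = (0, 0)
  -> stationarity OK
Primal feasibility (all g_i <= 0): OK
Dual feasibility (all lambda_i >= 0): OK
Complementary slackness (lambda_i * g_i(x) = 0 for all i): OK

Verdict: yes, KKT holds.

yes


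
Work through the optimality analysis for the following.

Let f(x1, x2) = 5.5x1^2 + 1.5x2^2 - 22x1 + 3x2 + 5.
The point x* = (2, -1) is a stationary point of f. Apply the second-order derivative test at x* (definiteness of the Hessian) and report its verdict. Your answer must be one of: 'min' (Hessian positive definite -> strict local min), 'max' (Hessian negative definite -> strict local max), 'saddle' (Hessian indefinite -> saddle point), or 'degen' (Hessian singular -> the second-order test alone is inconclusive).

Compute the Hessian H = grad^2 f:
  H = [[11, 0], [0, 3]]
Verify stationarity: grad f(x*) = H x* + g = (0, 0).
Eigenvalues of H: 3, 11.
Both eigenvalues > 0, so H is positive definite -> x* is a strict local min.

min


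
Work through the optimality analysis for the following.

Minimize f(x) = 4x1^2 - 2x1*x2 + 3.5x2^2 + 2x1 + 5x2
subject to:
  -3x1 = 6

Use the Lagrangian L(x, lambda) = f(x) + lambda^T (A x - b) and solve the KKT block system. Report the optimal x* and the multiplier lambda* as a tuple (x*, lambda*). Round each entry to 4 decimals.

Form the Lagrangian:
  L(x, lambda) = (1/2) x^T Q x + c^T x + lambda^T (A x - b)
Stationarity (grad_x L = 0): Q x + c + A^T lambda = 0.
Primal feasibility: A x = b.

This gives the KKT block system:
  [ Q   A^T ] [ x     ]   [-c ]
  [ A    0  ] [ lambda ] = [ b ]

Solving the linear system:
  x*      = (-2, -1.2857)
  lambda* = (-3.8095)
  f(x*)   = 6.2143

x* = (-2, -1.2857), lambda* = (-3.8095)


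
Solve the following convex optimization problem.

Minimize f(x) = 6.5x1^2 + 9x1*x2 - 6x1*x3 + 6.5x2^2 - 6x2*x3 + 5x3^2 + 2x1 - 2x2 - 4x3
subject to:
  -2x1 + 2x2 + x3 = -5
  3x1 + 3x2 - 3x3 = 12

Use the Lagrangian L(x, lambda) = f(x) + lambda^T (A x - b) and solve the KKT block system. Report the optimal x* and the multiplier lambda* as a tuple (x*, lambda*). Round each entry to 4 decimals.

Form the Lagrangian:
  L(x, lambda) = (1/2) x^T Q x + c^T x + lambda^T (A x - b)
Stationarity (grad_x L = 0): Q x + c + A^T lambda = 0.
Primal feasibility: A x = b.

This gives the KKT block system:
  [ Q   A^T ] [ x     ]   [-c ]
  [ A    0  ] [ lambda ] = [ b ]

Solving the linear system:
  x*      = (1.7105, 0.2368, -2.0526)
  lambda* = (2.4737, -11.2456)
  f(x*)   = 79.2368

x* = (1.7105, 0.2368, -2.0526), lambda* = (2.4737, -11.2456)


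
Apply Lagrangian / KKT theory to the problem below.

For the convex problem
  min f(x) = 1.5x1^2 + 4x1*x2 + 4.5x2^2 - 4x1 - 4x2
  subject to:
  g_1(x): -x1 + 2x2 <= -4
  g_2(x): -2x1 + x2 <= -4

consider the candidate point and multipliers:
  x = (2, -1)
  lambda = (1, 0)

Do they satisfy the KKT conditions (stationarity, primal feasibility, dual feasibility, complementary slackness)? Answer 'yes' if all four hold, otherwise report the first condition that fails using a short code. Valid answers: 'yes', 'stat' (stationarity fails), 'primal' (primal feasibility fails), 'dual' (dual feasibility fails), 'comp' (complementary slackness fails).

Gradient of f: grad f(x) = Q x + c = (-2, -5)
Constraint values g_i(x) = a_i^T x - b_i:
  g_1((2, -1)) = 0
  g_2((2, -1)) = -1
Stationarity residual: grad f(x) + sum_i lambda_i a_i = (-3, -3)
  -> stationarity FAILS
Primal feasibility (all g_i <= 0): OK
Dual feasibility (all lambda_i >= 0): OK
Complementary slackness (lambda_i * g_i(x) = 0 for all i): OK

Verdict: the first failing condition is stationarity -> stat.

stat


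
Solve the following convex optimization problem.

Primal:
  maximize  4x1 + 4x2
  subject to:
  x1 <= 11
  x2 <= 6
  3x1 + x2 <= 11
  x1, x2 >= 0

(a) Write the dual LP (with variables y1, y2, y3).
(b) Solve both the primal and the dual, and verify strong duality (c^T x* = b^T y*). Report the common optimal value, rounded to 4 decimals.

The standard primal-dual pair for 'max c^T x s.t. A x <= b, x >= 0' is:
  Dual:  min b^T y  s.t.  A^T y >= c,  y >= 0.

So the dual LP is:
  minimize  11y1 + 6y2 + 11y3
  subject to:
    y1 + 3y3 >= 4
    y2 + y3 >= 4
    y1, y2, y3 >= 0

Solving the primal: x* = (1.6667, 6).
  primal value c^T x* = 30.6667.
Solving the dual: y* = (0, 2.6667, 1.3333).
  dual value b^T y* = 30.6667.
Strong duality: c^T x* = b^T y*. Confirmed.

30.6667


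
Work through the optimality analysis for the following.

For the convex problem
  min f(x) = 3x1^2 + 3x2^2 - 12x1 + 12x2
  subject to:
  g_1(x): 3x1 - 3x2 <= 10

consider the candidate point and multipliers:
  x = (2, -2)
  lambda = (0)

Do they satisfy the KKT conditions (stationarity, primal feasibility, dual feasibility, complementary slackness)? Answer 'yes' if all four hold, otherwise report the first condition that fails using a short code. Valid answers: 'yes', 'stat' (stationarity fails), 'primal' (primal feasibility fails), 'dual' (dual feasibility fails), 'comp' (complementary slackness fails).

Gradient of f: grad f(x) = Q x + c = (0, 0)
Constraint values g_i(x) = a_i^T x - b_i:
  g_1((2, -2)) = 2
Stationarity residual: grad f(x) + sum_i lambda_i a_i = (0, 0)
  -> stationarity OK
Primal feasibility (all g_i <= 0): FAILS
Dual feasibility (all lambda_i >= 0): OK
Complementary slackness (lambda_i * g_i(x) = 0 for all i): OK

Verdict: the first failing condition is primal_feasibility -> primal.

primal


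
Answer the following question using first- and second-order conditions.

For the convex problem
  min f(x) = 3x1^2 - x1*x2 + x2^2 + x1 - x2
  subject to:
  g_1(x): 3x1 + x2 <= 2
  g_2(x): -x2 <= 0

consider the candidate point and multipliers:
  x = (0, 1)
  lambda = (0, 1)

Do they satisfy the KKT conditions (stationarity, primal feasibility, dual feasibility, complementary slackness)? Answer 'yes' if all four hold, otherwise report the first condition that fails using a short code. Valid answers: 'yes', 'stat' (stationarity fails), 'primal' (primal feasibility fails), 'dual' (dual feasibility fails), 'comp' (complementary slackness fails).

Gradient of f: grad f(x) = Q x + c = (0, 1)
Constraint values g_i(x) = a_i^T x - b_i:
  g_1((0, 1)) = -1
  g_2((0, 1)) = -1
Stationarity residual: grad f(x) + sum_i lambda_i a_i = (0, 0)
  -> stationarity OK
Primal feasibility (all g_i <= 0): OK
Dual feasibility (all lambda_i >= 0): OK
Complementary slackness (lambda_i * g_i(x) = 0 for all i): FAILS

Verdict: the first failing condition is complementary_slackness -> comp.

comp


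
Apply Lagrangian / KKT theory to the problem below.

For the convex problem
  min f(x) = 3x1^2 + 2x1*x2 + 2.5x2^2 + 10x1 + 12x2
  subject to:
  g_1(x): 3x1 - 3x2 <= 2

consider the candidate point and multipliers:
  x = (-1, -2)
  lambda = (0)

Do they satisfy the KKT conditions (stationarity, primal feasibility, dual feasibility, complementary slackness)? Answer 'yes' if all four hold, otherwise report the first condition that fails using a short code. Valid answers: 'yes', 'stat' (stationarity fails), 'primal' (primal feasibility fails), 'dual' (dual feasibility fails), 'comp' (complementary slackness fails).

Gradient of f: grad f(x) = Q x + c = (0, 0)
Constraint values g_i(x) = a_i^T x - b_i:
  g_1((-1, -2)) = 1
Stationarity residual: grad f(x) + sum_i lambda_i a_i = (0, 0)
  -> stationarity OK
Primal feasibility (all g_i <= 0): FAILS
Dual feasibility (all lambda_i >= 0): OK
Complementary slackness (lambda_i * g_i(x) = 0 for all i): OK

Verdict: the first failing condition is primal_feasibility -> primal.

primal


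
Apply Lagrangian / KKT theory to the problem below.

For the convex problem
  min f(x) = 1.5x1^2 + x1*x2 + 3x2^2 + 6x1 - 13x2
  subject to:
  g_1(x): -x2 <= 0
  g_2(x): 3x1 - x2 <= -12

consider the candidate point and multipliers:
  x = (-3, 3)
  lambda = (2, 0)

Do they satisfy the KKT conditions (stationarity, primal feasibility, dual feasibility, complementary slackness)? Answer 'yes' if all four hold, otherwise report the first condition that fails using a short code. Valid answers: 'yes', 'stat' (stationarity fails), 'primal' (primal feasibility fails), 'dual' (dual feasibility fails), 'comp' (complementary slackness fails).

Gradient of f: grad f(x) = Q x + c = (0, 2)
Constraint values g_i(x) = a_i^T x - b_i:
  g_1((-3, 3)) = -3
  g_2((-3, 3)) = 0
Stationarity residual: grad f(x) + sum_i lambda_i a_i = (0, 0)
  -> stationarity OK
Primal feasibility (all g_i <= 0): OK
Dual feasibility (all lambda_i >= 0): OK
Complementary slackness (lambda_i * g_i(x) = 0 for all i): FAILS

Verdict: the first failing condition is complementary_slackness -> comp.

comp


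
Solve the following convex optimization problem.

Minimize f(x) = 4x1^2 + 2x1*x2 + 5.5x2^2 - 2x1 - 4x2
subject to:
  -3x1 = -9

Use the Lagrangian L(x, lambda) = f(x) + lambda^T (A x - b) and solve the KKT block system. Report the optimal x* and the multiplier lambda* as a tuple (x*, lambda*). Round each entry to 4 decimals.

Form the Lagrangian:
  L(x, lambda) = (1/2) x^T Q x + c^T x + lambda^T (A x - b)
Stationarity (grad_x L = 0): Q x + c + A^T lambda = 0.
Primal feasibility: A x = b.

This gives the KKT block system:
  [ Q   A^T ] [ x     ]   [-c ]
  [ A    0  ] [ lambda ] = [ b ]

Solving the linear system:
  x*      = (3, -0.1818)
  lambda* = (7.2121)
  f(x*)   = 29.8182

x* = (3, -0.1818), lambda* = (7.2121)


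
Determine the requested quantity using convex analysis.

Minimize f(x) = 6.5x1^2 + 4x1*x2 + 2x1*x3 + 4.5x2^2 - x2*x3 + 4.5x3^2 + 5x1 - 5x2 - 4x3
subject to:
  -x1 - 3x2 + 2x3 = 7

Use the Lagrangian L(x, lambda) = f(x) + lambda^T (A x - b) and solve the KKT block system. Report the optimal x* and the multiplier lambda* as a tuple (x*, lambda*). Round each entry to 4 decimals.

Form the Lagrangian:
  L(x, lambda) = (1/2) x^T Q x + c^T x + lambda^T (A x - b)
Stationarity (grad_x L = 0): Q x + c + A^T lambda = 0.
Primal feasibility: A x = b.

This gives the KKT block system:
  [ Q   A^T ] [ x     ]   [-c ]
  [ A    0  ] [ lambda ] = [ b ]

Solving the linear system:
  x*      = (-0.8729, -0.807, 1.853)
  lambda* = (-5.8693)
  f(x*)   = 16.6718

x* = (-0.8729, -0.807, 1.853), lambda* = (-5.8693)


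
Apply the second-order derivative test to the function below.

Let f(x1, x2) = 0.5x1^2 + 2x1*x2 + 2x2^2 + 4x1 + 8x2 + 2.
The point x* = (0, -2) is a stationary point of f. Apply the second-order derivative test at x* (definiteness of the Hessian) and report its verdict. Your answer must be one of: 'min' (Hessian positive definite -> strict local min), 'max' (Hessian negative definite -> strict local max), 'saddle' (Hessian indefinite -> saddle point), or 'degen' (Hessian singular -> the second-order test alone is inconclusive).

Compute the Hessian H = grad^2 f:
  H = [[1, 2], [2, 4]]
Verify stationarity: grad f(x*) = H x* + g = (0, 0).
Eigenvalues of H: 0, 5.
H has a zero eigenvalue (singular; positive semidefinite but not definite), so H is neither positive definite, negative definite, nor indefinite. The second-order test alone is inconclusive -> degen.
(Indeed, f is constant along the null direction of H through x*, so x* is not a strict local extremum.)

degen


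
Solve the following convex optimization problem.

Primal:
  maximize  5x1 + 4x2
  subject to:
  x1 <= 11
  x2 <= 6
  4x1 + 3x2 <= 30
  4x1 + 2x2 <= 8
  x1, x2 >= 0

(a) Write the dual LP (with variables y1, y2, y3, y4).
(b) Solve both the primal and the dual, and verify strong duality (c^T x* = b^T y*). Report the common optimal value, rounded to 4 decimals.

The standard primal-dual pair for 'max c^T x s.t. A x <= b, x >= 0' is:
  Dual:  min b^T y  s.t.  A^T y >= c,  y >= 0.

So the dual LP is:
  minimize  11y1 + 6y2 + 30y3 + 8y4
  subject to:
    y1 + 4y3 + 4y4 >= 5
    y2 + 3y3 + 2y4 >= 4
    y1, y2, y3, y4 >= 0

Solving the primal: x* = (0, 4).
  primal value c^T x* = 16.
Solving the dual: y* = (0, 0, 0, 2).
  dual value b^T y* = 16.
Strong duality: c^T x* = b^T y*. Confirmed.

16
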